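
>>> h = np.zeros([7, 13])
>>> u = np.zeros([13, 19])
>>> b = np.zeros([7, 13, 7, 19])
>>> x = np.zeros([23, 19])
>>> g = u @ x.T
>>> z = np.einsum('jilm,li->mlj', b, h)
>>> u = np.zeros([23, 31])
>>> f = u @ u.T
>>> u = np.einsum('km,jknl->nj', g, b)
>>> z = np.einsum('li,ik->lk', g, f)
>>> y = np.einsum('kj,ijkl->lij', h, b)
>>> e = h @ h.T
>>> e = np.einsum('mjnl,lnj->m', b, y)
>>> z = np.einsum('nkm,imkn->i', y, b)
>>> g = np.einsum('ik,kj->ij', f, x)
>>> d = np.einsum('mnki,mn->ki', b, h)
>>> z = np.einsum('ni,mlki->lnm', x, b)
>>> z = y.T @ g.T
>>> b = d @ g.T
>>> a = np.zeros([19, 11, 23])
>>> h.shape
(7, 13)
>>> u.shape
(7, 7)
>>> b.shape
(7, 23)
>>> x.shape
(23, 19)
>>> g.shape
(23, 19)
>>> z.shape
(13, 7, 23)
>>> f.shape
(23, 23)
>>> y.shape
(19, 7, 13)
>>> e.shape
(7,)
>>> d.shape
(7, 19)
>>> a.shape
(19, 11, 23)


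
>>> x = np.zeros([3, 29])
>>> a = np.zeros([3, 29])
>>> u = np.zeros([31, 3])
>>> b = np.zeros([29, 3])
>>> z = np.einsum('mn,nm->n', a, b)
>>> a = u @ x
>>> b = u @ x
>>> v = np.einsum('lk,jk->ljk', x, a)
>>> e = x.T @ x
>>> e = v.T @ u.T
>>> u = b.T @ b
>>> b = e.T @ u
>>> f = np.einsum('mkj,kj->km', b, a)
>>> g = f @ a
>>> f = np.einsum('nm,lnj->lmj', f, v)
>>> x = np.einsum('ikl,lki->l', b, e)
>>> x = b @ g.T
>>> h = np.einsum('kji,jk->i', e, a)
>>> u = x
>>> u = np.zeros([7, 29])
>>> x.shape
(31, 31, 31)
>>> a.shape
(31, 29)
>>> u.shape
(7, 29)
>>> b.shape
(31, 31, 29)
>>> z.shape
(29,)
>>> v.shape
(3, 31, 29)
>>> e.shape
(29, 31, 31)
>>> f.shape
(3, 31, 29)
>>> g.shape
(31, 29)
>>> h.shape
(31,)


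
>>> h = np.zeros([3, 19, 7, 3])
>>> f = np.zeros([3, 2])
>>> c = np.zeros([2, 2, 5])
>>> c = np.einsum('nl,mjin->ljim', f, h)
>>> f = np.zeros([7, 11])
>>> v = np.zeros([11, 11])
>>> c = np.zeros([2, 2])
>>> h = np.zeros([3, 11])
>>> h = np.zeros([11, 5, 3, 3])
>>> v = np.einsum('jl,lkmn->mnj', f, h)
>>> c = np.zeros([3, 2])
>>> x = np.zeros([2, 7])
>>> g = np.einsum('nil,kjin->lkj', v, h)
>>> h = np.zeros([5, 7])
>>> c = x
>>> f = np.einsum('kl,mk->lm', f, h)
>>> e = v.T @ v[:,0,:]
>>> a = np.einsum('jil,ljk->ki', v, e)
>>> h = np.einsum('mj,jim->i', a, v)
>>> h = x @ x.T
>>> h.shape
(2, 2)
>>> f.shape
(11, 5)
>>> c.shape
(2, 7)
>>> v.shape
(3, 3, 7)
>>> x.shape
(2, 7)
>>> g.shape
(7, 11, 5)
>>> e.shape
(7, 3, 7)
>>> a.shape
(7, 3)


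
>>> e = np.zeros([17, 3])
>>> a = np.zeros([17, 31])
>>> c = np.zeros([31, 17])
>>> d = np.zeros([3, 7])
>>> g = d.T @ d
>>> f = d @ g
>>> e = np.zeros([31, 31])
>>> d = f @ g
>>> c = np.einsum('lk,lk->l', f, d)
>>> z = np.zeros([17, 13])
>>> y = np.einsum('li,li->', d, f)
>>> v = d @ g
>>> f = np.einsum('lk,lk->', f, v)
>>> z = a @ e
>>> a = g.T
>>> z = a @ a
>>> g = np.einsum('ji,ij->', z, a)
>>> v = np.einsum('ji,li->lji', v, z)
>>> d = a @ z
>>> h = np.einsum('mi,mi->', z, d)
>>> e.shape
(31, 31)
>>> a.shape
(7, 7)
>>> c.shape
(3,)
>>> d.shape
(7, 7)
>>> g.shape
()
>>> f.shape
()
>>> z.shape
(7, 7)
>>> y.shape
()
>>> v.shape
(7, 3, 7)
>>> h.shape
()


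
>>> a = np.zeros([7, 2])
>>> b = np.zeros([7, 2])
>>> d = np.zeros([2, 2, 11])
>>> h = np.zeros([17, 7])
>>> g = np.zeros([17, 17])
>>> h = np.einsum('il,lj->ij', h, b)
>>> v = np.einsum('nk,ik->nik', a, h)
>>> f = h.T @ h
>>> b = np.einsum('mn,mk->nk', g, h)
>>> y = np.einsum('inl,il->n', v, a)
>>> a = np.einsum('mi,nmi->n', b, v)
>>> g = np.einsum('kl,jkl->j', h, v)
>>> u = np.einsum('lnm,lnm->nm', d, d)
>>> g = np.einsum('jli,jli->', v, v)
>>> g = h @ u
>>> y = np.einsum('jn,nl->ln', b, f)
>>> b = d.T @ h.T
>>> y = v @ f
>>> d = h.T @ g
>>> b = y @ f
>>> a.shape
(7,)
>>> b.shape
(7, 17, 2)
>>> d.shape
(2, 11)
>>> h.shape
(17, 2)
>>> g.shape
(17, 11)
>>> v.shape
(7, 17, 2)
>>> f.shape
(2, 2)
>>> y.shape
(7, 17, 2)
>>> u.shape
(2, 11)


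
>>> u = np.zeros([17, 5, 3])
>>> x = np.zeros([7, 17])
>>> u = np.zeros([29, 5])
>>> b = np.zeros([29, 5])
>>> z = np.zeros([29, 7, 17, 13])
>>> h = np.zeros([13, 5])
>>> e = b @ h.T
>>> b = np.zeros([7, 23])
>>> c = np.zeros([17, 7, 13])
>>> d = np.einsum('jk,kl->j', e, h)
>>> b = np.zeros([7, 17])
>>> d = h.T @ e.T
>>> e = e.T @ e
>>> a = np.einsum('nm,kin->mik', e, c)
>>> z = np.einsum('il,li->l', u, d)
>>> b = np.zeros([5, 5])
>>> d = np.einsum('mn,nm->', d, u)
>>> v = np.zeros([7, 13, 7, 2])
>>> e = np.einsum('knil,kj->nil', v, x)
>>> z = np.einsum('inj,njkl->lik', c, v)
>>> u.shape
(29, 5)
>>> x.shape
(7, 17)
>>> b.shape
(5, 5)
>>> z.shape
(2, 17, 7)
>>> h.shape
(13, 5)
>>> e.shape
(13, 7, 2)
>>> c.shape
(17, 7, 13)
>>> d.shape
()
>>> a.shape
(13, 7, 17)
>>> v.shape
(7, 13, 7, 2)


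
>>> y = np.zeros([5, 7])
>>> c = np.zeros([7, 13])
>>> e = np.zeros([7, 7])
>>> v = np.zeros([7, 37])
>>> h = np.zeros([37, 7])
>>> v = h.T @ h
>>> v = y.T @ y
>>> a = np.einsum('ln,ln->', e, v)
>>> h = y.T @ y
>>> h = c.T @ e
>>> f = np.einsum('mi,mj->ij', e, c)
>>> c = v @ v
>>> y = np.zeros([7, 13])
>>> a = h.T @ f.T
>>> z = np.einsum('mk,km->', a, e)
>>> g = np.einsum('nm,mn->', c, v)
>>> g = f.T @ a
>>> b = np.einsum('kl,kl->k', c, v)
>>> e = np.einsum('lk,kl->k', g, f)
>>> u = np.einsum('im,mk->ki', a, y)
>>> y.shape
(7, 13)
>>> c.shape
(7, 7)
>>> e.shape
(7,)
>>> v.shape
(7, 7)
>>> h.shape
(13, 7)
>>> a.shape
(7, 7)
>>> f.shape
(7, 13)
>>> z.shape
()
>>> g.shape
(13, 7)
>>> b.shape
(7,)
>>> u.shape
(13, 7)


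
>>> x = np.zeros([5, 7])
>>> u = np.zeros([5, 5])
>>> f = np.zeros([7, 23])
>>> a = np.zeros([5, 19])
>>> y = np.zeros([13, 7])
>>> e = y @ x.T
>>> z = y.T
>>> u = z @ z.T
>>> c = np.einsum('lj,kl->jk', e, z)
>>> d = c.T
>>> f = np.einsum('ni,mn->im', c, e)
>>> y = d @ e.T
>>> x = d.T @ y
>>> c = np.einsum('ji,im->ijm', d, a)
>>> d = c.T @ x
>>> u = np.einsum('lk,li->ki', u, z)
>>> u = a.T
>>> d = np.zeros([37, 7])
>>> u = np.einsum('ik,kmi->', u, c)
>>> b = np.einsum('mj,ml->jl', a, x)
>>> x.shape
(5, 13)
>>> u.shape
()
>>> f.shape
(7, 13)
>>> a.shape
(5, 19)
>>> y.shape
(7, 13)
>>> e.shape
(13, 5)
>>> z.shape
(7, 13)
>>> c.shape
(5, 7, 19)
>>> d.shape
(37, 7)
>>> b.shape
(19, 13)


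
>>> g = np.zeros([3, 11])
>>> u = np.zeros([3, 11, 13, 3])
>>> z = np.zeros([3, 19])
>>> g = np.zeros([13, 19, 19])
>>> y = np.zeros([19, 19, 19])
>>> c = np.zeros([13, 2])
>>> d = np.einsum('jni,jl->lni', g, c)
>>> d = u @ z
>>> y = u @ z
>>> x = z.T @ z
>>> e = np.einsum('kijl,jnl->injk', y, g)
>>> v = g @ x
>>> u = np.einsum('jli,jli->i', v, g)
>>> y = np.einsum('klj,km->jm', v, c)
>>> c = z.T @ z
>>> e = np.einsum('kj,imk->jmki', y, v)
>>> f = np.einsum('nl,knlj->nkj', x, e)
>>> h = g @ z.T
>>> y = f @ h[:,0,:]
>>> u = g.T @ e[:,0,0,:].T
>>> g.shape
(13, 19, 19)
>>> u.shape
(19, 19, 2)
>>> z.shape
(3, 19)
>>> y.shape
(19, 2, 3)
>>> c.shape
(19, 19)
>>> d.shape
(3, 11, 13, 19)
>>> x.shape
(19, 19)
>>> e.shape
(2, 19, 19, 13)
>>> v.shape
(13, 19, 19)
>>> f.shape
(19, 2, 13)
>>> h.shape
(13, 19, 3)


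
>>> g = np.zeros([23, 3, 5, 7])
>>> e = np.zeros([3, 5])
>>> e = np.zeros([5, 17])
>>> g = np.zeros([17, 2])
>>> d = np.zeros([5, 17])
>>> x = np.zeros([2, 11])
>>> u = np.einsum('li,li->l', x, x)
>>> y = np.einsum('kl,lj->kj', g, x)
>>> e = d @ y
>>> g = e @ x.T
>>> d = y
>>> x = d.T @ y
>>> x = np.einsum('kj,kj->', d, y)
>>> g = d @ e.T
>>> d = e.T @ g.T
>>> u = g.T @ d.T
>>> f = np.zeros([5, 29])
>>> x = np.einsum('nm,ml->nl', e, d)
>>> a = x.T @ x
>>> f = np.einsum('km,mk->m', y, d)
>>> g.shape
(17, 5)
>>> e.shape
(5, 11)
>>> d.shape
(11, 17)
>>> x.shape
(5, 17)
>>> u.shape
(5, 11)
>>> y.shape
(17, 11)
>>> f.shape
(11,)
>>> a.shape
(17, 17)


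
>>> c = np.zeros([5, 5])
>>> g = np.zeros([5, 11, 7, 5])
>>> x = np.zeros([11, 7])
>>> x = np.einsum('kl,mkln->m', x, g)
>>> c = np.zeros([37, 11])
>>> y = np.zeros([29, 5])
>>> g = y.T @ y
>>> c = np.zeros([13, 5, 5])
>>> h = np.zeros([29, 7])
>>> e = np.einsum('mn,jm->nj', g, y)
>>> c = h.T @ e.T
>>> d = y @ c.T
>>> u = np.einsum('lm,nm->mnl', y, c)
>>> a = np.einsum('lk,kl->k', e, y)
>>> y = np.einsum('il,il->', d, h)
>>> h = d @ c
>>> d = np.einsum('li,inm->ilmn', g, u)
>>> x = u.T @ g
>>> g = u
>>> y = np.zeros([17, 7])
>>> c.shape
(7, 5)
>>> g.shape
(5, 7, 29)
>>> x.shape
(29, 7, 5)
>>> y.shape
(17, 7)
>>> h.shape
(29, 5)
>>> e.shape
(5, 29)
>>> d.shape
(5, 5, 29, 7)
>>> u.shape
(5, 7, 29)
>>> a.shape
(29,)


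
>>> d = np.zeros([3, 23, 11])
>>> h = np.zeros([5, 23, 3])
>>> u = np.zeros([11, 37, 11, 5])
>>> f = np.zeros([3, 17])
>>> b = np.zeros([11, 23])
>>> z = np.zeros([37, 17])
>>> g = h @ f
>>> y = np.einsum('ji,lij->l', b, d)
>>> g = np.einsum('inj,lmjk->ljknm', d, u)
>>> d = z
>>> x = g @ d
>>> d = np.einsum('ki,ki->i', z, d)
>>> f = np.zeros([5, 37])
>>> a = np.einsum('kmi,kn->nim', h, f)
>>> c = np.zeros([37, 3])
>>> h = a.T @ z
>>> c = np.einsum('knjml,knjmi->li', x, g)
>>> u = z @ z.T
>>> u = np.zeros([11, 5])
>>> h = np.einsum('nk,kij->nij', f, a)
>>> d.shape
(17,)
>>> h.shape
(5, 3, 23)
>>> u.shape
(11, 5)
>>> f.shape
(5, 37)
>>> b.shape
(11, 23)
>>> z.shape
(37, 17)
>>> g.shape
(11, 11, 5, 23, 37)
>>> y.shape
(3,)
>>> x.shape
(11, 11, 5, 23, 17)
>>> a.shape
(37, 3, 23)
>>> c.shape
(17, 37)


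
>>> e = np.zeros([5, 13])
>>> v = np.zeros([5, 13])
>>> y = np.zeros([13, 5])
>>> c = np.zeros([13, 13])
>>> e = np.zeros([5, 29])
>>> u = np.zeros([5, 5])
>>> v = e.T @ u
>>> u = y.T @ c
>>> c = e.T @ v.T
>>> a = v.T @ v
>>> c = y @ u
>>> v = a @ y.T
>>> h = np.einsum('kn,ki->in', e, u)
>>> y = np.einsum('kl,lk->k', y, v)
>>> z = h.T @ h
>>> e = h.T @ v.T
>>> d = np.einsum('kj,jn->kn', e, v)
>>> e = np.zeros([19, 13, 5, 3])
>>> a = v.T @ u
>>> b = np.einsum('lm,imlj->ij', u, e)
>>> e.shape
(19, 13, 5, 3)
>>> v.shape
(5, 13)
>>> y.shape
(13,)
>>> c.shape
(13, 13)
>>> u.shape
(5, 13)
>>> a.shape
(13, 13)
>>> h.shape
(13, 29)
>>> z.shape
(29, 29)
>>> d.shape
(29, 13)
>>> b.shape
(19, 3)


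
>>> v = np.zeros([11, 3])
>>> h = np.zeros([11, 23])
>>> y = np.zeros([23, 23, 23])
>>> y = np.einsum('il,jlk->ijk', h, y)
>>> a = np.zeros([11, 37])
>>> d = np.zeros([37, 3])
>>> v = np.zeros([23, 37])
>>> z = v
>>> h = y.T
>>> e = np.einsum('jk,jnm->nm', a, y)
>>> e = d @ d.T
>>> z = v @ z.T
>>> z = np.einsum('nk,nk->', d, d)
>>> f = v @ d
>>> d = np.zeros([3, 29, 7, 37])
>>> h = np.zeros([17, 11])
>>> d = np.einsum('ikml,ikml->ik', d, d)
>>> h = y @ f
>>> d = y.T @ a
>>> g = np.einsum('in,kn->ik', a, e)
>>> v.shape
(23, 37)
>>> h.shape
(11, 23, 3)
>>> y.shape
(11, 23, 23)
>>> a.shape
(11, 37)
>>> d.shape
(23, 23, 37)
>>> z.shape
()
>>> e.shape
(37, 37)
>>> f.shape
(23, 3)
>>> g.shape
(11, 37)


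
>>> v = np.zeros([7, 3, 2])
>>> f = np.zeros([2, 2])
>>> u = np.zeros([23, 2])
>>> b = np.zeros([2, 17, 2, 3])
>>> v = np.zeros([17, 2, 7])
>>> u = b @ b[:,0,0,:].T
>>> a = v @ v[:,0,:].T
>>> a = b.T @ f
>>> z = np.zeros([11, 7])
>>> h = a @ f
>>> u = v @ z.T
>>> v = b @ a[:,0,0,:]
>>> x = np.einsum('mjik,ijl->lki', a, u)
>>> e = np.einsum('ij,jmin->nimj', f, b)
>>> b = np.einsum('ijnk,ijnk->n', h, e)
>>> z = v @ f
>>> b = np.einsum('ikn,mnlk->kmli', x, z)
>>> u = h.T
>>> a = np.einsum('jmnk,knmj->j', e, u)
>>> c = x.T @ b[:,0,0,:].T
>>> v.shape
(2, 17, 2, 2)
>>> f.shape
(2, 2)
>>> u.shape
(2, 17, 2, 3)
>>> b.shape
(2, 2, 2, 11)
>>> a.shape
(3,)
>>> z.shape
(2, 17, 2, 2)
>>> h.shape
(3, 2, 17, 2)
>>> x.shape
(11, 2, 17)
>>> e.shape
(3, 2, 17, 2)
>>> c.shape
(17, 2, 2)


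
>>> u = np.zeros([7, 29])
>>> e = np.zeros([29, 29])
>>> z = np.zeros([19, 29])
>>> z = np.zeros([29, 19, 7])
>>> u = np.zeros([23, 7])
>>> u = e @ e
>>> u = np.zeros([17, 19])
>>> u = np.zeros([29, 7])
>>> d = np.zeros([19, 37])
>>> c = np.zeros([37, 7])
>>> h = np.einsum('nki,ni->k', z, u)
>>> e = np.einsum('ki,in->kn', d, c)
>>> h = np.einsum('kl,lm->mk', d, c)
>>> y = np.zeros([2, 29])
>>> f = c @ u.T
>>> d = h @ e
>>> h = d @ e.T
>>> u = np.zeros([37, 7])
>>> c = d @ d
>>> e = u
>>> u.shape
(37, 7)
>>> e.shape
(37, 7)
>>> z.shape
(29, 19, 7)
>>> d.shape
(7, 7)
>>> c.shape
(7, 7)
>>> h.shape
(7, 19)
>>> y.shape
(2, 29)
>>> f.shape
(37, 29)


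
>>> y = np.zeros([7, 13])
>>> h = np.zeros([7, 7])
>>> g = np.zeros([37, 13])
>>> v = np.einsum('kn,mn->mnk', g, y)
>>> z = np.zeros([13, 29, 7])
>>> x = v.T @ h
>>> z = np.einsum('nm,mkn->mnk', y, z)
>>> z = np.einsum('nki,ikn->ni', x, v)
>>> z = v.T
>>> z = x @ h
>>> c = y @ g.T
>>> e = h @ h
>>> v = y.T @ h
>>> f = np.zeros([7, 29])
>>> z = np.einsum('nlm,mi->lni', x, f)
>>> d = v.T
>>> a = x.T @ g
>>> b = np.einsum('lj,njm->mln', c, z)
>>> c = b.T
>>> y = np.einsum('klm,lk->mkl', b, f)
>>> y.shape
(13, 29, 7)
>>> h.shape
(7, 7)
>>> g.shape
(37, 13)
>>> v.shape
(13, 7)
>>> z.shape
(13, 37, 29)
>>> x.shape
(37, 13, 7)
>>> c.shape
(13, 7, 29)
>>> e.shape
(7, 7)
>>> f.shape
(7, 29)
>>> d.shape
(7, 13)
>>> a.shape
(7, 13, 13)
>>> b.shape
(29, 7, 13)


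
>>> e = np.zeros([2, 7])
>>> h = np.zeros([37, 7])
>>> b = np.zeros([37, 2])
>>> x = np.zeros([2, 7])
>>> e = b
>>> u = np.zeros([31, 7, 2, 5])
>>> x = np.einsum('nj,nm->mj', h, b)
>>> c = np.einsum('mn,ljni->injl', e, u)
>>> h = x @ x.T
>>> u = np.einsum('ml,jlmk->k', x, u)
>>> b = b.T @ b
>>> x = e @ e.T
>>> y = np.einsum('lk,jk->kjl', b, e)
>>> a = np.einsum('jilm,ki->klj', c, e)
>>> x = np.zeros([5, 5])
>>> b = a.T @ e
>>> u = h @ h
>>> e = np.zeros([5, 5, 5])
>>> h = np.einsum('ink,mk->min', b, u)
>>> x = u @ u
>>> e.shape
(5, 5, 5)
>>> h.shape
(2, 5, 7)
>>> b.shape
(5, 7, 2)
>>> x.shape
(2, 2)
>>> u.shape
(2, 2)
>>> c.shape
(5, 2, 7, 31)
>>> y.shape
(2, 37, 2)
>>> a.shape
(37, 7, 5)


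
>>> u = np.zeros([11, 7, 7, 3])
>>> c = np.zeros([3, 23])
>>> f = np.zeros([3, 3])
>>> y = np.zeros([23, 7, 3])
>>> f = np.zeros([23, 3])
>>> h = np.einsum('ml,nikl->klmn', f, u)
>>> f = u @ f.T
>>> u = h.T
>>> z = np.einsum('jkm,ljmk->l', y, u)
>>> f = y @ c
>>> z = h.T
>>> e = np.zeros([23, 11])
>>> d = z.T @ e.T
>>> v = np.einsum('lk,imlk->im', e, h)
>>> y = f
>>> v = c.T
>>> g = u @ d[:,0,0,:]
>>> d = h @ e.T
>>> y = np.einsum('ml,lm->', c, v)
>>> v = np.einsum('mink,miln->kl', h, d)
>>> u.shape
(11, 23, 3, 7)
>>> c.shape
(3, 23)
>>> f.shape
(23, 7, 23)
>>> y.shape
()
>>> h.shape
(7, 3, 23, 11)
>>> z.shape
(11, 23, 3, 7)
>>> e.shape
(23, 11)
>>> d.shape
(7, 3, 23, 23)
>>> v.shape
(11, 23)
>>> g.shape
(11, 23, 3, 23)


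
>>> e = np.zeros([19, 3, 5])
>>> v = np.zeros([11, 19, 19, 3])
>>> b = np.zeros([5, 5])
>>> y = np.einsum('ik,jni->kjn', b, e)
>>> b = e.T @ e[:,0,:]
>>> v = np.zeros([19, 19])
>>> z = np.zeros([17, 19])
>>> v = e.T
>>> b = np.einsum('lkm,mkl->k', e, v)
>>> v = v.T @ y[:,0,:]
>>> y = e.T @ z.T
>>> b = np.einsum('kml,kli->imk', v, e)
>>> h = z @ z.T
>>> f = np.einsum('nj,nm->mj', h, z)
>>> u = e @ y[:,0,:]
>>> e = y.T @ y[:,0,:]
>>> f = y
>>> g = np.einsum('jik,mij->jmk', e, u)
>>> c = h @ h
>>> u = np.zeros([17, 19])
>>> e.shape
(17, 3, 17)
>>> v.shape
(19, 3, 3)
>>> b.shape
(5, 3, 19)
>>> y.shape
(5, 3, 17)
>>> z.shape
(17, 19)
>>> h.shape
(17, 17)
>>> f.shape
(5, 3, 17)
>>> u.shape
(17, 19)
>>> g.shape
(17, 19, 17)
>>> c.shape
(17, 17)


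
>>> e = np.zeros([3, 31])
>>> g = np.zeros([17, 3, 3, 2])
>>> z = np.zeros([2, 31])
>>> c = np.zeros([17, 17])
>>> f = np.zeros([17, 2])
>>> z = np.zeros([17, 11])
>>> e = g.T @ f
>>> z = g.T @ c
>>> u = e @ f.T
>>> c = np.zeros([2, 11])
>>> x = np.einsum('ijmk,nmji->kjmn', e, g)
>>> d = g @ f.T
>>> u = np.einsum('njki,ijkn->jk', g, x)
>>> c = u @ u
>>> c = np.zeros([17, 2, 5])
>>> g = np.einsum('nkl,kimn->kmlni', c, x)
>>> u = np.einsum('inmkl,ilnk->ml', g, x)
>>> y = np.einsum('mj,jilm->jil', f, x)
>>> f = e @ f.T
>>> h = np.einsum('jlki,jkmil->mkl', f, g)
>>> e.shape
(2, 3, 3, 2)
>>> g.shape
(2, 3, 5, 17, 3)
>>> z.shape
(2, 3, 3, 17)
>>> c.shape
(17, 2, 5)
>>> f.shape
(2, 3, 3, 17)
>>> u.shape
(5, 3)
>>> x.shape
(2, 3, 3, 17)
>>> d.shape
(17, 3, 3, 17)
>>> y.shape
(2, 3, 3)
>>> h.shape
(5, 3, 3)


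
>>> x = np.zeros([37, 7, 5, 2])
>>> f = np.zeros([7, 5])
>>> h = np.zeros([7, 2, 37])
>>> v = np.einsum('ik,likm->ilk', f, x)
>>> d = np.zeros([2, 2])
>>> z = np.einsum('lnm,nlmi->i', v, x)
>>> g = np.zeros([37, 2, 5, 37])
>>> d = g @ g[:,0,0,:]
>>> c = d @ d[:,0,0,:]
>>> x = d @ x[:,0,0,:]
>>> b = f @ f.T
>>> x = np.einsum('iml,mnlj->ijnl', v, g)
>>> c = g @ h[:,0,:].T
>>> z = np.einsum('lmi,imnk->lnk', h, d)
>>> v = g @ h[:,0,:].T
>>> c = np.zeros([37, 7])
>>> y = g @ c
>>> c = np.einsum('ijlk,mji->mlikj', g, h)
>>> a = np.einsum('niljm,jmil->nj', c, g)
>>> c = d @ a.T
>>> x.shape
(7, 37, 2, 5)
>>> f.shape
(7, 5)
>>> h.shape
(7, 2, 37)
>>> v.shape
(37, 2, 5, 7)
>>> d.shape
(37, 2, 5, 37)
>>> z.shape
(7, 5, 37)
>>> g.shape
(37, 2, 5, 37)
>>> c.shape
(37, 2, 5, 7)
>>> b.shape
(7, 7)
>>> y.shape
(37, 2, 5, 7)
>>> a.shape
(7, 37)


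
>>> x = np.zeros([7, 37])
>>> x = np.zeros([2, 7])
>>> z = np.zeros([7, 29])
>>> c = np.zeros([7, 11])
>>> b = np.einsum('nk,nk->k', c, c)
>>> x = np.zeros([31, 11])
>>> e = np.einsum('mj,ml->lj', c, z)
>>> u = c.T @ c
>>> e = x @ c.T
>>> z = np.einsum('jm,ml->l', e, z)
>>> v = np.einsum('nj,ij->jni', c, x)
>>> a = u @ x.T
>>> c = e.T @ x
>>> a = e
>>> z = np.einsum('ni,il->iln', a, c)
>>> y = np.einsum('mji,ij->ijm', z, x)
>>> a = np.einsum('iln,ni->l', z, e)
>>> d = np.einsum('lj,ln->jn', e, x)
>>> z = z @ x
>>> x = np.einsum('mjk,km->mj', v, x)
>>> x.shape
(11, 7)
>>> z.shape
(7, 11, 11)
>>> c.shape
(7, 11)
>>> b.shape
(11,)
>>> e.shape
(31, 7)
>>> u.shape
(11, 11)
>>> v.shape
(11, 7, 31)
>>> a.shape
(11,)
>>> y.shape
(31, 11, 7)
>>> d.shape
(7, 11)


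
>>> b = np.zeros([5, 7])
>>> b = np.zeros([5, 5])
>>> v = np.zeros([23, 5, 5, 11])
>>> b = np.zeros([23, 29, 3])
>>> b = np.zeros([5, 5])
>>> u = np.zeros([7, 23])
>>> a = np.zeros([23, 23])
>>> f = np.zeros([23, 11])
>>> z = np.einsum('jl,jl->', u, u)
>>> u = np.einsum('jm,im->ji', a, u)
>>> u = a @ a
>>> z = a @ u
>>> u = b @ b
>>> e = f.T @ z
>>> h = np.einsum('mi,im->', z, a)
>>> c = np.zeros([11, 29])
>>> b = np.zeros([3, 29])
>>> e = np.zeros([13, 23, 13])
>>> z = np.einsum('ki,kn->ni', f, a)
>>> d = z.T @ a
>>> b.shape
(3, 29)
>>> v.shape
(23, 5, 5, 11)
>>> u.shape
(5, 5)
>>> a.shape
(23, 23)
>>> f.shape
(23, 11)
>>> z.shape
(23, 11)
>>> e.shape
(13, 23, 13)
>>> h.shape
()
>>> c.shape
(11, 29)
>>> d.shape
(11, 23)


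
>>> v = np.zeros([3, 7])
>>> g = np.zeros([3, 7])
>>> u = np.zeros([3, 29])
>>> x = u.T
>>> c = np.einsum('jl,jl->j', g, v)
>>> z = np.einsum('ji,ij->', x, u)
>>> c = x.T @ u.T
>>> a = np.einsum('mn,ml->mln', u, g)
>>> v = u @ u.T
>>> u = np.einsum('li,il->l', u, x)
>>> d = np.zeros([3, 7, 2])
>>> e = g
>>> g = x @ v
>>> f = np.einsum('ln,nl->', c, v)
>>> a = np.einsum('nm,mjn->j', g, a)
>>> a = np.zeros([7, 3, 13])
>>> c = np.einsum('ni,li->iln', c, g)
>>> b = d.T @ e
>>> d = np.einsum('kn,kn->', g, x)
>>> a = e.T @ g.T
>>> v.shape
(3, 3)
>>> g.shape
(29, 3)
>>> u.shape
(3,)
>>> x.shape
(29, 3)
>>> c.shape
(3, 29, 3)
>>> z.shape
()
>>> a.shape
(7, 29)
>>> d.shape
()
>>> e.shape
(3, 7)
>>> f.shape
()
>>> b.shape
(2, 7, 7)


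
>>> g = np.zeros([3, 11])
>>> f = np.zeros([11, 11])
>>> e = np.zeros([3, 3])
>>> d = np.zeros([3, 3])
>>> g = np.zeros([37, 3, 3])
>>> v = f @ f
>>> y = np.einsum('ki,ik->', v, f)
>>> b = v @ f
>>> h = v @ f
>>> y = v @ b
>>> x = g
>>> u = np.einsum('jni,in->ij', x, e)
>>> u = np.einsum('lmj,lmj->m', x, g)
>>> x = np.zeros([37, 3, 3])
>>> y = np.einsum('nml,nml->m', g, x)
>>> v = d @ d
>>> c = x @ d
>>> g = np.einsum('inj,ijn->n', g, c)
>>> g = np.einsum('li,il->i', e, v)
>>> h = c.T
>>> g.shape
(3,)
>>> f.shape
(11, 11)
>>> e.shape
(3, 3)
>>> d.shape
(3, 3)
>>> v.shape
(3, 3)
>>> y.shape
(3,)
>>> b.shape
(11, 11)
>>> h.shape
(3, 3, 37)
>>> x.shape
(37, 3, 3)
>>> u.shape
(3,)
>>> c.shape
(37, 3, 3)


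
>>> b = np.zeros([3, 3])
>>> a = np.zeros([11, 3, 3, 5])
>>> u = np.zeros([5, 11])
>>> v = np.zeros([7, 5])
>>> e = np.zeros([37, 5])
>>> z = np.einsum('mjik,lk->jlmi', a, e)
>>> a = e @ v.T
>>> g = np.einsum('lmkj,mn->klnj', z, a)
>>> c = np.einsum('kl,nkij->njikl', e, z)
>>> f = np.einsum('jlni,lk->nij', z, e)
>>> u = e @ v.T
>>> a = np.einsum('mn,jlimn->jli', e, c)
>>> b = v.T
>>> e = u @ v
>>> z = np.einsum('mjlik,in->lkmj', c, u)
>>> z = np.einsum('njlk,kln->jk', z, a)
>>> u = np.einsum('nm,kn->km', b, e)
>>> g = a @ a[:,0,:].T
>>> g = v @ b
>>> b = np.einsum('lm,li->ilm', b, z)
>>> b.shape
(3, 5, 7)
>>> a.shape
(3, 3, 11)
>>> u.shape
(37, 7)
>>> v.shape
(7, 5)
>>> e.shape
(37, 5)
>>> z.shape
(5, 3)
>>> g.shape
(7, 7)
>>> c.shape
(3, 3, 11, 37, 5)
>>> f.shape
(11, 3, 3)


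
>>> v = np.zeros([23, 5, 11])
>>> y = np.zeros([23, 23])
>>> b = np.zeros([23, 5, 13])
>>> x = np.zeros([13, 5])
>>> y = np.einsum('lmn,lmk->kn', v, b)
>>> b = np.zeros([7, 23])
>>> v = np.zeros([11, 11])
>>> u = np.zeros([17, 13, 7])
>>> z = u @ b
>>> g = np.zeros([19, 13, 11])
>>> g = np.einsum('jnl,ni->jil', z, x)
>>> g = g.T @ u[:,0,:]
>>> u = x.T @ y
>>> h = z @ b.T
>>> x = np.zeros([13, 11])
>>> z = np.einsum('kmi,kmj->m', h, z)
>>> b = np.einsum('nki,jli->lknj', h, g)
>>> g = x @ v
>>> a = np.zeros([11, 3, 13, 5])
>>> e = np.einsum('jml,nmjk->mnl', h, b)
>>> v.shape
(11, 11)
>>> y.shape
(13, 11)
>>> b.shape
(5, 13, 17, 23)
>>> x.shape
(13, 11)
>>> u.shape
(5, 11)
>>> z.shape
(13,)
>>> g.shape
(13, 11)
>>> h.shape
(17, 13, 7)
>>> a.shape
(11, 3, 13, 5)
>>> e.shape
(13, 5, 7)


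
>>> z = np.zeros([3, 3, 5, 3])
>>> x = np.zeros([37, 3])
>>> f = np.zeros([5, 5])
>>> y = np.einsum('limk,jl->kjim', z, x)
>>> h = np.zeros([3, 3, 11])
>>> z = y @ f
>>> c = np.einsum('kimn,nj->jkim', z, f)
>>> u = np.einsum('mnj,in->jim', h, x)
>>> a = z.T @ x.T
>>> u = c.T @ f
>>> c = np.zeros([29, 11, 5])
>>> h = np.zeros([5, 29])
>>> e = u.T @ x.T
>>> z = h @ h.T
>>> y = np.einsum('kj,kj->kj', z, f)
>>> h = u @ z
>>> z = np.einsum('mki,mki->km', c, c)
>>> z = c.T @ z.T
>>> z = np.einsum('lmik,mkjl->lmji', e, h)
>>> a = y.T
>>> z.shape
(5, 3, 3, 37)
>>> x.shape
(37, 3)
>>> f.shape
(5, 5)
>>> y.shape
(5, 5)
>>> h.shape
(3, 37, 3, 5)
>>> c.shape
(29, 11, 5)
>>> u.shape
(3, 37, 3, 5)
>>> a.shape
(5, 5)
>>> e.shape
(5, 3, 37, 37)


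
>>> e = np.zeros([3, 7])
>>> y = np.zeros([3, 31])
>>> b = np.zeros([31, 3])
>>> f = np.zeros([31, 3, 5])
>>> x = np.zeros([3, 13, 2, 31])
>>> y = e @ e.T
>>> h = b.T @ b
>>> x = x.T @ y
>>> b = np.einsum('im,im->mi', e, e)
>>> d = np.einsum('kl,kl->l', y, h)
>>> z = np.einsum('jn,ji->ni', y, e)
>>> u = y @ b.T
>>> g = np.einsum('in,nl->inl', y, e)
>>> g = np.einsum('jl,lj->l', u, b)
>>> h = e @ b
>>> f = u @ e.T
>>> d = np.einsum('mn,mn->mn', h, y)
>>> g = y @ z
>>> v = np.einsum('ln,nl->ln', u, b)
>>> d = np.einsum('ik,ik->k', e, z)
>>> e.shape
(3, 7)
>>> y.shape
(3, 3)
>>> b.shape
(7, 3)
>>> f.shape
(3, 3)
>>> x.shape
(31, 2, 13, 3)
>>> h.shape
(3, 3)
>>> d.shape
(7,)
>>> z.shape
(3, 7)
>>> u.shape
(3, 7)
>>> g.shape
(3, 7)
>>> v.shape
(3, 7)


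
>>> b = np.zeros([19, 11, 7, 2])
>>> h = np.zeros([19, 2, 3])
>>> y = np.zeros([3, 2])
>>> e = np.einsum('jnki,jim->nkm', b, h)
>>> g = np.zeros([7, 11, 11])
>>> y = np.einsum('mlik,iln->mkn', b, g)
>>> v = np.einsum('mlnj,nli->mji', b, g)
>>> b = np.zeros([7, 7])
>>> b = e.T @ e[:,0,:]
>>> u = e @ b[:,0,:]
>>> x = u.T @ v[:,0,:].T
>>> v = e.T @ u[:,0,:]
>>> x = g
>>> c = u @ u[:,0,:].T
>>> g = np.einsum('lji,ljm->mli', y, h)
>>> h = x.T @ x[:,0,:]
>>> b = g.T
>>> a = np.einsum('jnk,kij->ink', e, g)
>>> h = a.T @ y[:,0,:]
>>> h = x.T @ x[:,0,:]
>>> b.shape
(11, 19, 3)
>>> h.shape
(11, 11, 11)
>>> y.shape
(19, 2, 11)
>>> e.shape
(11, 7, 3)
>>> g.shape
(3, 19, 11)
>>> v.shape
(3, 7, 3)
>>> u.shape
(11, 7, 3)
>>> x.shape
(7, 11, 11)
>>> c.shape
(11, 7, 11)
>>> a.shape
(19, 7, 3)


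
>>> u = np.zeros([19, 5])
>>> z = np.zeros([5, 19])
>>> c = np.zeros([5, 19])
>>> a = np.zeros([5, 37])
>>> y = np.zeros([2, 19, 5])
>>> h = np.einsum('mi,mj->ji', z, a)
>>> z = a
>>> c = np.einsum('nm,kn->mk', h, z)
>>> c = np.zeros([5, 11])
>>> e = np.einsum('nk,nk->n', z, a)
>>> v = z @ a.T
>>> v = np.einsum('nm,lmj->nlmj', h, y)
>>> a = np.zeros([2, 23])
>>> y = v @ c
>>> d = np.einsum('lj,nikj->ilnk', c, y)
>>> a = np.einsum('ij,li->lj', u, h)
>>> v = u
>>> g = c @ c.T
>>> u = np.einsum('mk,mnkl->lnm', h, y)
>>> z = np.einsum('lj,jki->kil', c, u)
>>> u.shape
(11, 2, 37)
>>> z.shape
(2, 37, 5)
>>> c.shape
(5, 11)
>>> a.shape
(37, 5)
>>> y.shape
(37, 2, 19, 11)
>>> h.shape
(37, 19)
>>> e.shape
(5,)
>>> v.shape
(19, 5)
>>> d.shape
(2, 5, 37, 19)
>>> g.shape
(5, 5)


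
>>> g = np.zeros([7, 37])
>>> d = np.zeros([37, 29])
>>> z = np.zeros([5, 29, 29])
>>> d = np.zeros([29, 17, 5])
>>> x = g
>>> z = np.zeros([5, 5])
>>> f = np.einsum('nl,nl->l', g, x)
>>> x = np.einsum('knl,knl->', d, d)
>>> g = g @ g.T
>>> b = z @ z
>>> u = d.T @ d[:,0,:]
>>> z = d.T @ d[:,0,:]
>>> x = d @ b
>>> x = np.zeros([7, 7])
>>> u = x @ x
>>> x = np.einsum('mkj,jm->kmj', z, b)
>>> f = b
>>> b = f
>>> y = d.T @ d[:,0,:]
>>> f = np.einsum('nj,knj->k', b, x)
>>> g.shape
(7, 7)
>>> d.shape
(29, 17, 5)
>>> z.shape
(5, 17, 5)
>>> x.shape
(17, 5, 5)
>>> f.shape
(17,)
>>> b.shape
(5, 5)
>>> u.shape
(7, 7)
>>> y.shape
(5, 17, 5)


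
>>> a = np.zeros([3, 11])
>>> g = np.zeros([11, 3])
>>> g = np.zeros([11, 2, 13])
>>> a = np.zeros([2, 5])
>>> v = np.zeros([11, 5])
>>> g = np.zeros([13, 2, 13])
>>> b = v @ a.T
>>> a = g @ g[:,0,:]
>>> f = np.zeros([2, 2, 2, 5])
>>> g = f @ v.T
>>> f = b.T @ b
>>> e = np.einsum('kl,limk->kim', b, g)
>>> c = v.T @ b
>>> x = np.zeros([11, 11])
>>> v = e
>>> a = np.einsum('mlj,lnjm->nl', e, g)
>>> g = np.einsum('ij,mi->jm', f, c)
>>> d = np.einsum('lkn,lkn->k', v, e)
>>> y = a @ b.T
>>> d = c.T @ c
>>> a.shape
(2, 2)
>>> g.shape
(2, 5)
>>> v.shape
(11, 2, 2)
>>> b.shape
(11, 2)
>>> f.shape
(2, 2)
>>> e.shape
(11, 2, 2)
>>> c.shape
(5, 2)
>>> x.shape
(11, 11)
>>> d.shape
(2, 2)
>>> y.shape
(2, 11)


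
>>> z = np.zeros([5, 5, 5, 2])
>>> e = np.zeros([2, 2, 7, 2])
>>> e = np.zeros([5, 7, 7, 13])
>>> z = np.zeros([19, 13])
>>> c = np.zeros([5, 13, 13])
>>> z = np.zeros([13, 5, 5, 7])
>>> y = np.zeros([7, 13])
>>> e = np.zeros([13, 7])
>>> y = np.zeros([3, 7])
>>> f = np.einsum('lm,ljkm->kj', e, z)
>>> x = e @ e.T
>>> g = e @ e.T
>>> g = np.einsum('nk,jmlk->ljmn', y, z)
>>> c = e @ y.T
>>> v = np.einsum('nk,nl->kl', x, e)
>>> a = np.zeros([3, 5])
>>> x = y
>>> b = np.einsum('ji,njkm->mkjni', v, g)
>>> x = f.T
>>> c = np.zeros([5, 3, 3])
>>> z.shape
(13, 5, 5, 7)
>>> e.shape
(13, 7)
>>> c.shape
(5, 3, 3)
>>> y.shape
(3, 7)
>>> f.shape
(5, 5)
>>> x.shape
(5, 5)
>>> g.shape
(5, 13, 5, 3)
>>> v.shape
(13, 7)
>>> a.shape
(3, 5)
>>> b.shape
(3, 5, 13, 5, 7)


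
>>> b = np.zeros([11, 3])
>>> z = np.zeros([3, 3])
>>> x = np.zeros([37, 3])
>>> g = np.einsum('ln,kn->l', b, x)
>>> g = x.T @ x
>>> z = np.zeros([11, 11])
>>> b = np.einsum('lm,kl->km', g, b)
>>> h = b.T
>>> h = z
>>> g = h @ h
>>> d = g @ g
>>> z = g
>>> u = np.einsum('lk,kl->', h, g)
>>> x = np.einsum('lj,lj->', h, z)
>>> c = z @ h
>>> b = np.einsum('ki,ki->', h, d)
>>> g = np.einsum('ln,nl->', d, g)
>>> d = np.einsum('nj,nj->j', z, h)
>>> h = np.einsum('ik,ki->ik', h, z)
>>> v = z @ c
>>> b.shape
()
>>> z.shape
(11, 11)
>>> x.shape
()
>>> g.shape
()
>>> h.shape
(11, 11)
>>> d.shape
(11,)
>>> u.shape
()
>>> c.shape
(11, 11)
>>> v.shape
(11, 11)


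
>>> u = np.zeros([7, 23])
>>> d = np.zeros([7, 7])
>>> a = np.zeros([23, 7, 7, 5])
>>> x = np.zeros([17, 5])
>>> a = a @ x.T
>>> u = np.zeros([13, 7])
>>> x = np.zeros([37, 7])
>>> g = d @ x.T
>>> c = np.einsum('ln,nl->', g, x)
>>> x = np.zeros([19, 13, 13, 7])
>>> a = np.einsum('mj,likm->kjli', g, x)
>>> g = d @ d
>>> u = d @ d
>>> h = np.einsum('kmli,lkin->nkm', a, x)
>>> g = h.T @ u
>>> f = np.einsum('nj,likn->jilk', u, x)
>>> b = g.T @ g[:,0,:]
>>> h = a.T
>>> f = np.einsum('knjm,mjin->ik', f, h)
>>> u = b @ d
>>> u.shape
(7, 13, 7)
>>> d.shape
(7, 7)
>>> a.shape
(13, 37, 19, 13)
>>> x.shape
(19, 13, 13, 7)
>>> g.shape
(37, 13, 7)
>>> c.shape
()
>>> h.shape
(13, 19, 37, 13)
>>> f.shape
(37, 7)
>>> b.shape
(7, 13, 7)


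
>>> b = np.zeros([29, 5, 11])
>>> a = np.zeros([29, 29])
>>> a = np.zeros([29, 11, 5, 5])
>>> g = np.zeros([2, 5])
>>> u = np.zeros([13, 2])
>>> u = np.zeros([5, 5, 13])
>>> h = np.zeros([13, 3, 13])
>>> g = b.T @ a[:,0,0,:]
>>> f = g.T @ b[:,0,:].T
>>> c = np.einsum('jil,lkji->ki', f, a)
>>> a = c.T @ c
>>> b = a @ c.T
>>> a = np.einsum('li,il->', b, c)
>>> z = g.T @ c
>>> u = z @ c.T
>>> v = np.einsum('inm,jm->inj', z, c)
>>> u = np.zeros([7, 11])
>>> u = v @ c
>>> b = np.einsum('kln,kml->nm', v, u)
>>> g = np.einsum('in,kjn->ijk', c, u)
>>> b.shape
(11, 5)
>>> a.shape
()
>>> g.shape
(11, 5, 5)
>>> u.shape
(5, 5, 5)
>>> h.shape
(13, 3, 13)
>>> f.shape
(5, 5, 29)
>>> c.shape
(11, 5)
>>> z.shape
(5, 5, 5)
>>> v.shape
(5, 5, 11)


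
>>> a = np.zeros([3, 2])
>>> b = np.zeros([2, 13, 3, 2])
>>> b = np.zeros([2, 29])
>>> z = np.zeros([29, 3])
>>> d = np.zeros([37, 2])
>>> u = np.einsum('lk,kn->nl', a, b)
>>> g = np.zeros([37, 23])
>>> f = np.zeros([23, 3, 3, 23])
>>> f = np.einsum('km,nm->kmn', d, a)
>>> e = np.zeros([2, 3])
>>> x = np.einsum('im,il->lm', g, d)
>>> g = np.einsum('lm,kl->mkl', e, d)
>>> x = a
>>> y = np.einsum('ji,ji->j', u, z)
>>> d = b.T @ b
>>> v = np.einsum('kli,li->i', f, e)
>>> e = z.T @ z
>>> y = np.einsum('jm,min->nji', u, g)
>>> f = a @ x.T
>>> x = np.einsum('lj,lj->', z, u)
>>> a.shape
(3, 2)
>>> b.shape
(2, 29)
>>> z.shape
(29, 3)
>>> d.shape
(29, 29)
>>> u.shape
(29, 3)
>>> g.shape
(3, 37, 2)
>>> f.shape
(3, 3)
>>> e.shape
(3, 3)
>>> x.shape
()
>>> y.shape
(2, 29, 37)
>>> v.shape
(3,)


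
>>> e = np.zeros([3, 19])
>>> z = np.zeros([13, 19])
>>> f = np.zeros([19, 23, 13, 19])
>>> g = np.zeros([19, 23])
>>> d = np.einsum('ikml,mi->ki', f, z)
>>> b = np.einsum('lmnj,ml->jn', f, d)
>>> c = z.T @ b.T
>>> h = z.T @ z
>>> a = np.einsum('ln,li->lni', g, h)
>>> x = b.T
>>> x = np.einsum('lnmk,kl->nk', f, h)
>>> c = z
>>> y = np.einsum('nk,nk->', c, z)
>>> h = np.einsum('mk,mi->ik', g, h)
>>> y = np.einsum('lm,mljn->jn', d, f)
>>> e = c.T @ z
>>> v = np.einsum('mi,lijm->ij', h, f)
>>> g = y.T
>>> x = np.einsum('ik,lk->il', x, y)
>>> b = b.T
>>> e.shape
(19, 19)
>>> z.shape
(13, 19)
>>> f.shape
(19, 23, 13, 19)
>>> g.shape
(19, 13)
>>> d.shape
(23, 19)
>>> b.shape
(13, 19)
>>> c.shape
(13, 19)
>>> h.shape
(19, 23)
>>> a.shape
(19, 23, 19)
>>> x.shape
(23, 13)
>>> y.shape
(13, 19)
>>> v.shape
(23, 13)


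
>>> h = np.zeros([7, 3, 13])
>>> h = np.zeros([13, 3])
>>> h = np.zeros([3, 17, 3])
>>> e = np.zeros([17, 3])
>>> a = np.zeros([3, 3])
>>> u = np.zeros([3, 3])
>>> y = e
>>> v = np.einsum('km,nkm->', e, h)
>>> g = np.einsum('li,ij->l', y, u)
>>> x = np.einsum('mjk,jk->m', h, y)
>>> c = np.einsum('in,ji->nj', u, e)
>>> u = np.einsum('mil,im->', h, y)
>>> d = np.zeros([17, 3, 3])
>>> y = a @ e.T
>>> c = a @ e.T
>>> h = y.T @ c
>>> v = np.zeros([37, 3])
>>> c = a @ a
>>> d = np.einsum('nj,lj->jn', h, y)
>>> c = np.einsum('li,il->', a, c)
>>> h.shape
(17, 17)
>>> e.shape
(17, 3)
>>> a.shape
(3, 3)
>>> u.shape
()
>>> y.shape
(3, 17)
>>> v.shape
(37, 3)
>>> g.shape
(17,)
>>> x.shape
(3,)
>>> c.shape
()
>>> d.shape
(17, 17)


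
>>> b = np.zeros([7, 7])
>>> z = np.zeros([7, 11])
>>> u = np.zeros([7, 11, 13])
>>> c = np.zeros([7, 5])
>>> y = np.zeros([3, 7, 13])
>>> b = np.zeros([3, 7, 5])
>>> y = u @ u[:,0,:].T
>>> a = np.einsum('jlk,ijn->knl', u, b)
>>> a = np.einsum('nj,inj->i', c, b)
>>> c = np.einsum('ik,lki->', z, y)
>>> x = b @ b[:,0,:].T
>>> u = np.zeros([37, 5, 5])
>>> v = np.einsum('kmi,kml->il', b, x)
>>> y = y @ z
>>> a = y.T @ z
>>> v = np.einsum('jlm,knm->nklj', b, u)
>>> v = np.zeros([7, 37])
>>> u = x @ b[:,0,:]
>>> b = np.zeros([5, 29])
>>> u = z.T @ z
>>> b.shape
(5, 29)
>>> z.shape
(7, 11)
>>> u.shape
(11, 11)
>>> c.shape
()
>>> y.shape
(7, 11, 11)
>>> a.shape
(11, 11, 11)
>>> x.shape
(3, 7, 3)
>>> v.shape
(7, 37)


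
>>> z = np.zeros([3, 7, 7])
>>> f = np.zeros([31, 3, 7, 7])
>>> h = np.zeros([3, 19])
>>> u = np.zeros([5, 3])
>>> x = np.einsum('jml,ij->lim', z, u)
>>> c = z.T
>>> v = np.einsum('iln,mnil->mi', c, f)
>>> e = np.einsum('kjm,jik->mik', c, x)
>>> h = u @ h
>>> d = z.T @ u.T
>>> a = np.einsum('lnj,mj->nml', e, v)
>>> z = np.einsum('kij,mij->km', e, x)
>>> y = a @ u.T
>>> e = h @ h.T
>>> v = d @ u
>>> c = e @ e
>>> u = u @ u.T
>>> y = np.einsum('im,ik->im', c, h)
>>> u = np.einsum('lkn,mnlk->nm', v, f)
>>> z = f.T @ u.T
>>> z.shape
(7, 7, 3, 3)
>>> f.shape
(31, 3, 7, 7)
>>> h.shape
(5, 19)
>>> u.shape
(3, 31)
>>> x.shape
(7, 5, 7)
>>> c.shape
(5, 5)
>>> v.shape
(7, 7, 3)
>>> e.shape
(5, 5)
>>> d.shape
(7, 7, 5)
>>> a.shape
(5, 31, 3)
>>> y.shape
(5, 5)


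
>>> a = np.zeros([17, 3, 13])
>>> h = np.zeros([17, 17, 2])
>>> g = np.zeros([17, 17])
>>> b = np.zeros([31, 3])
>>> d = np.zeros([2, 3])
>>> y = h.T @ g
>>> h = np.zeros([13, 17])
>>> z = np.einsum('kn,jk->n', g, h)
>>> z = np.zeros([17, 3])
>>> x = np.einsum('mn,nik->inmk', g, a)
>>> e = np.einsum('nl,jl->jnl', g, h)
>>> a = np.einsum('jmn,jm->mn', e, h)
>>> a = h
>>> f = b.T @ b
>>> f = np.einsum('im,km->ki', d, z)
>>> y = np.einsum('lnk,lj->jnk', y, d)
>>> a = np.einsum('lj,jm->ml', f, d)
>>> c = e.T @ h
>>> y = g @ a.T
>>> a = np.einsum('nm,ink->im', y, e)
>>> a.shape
(13, 3)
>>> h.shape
(13, 17)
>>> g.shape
(17, 17)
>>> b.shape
(31, 3)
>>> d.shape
(2, 3)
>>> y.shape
(17, 3)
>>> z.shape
(17, 3)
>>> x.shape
(3, 17, 17, 13)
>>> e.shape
(13, 17, 17)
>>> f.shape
(17, 2)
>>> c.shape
(17, 17, 17)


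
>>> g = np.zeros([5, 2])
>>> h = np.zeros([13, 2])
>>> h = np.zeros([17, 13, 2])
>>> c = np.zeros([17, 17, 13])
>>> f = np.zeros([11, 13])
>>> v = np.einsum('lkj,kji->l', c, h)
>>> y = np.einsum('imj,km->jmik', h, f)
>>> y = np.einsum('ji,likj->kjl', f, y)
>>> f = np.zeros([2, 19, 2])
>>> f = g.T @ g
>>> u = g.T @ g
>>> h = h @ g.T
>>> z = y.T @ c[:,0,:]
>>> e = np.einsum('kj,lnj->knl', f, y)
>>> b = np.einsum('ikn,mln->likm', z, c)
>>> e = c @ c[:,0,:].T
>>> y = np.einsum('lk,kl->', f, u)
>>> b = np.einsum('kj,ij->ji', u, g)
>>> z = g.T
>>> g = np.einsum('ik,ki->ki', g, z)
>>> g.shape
(2, 5)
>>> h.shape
(17, 13, 5)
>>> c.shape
(17, 17, 13)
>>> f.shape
(2, 2)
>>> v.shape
(17,)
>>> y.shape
()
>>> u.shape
(2, 2)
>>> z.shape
(2, 5)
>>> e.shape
(17, 17, 17)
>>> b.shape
(2, 5)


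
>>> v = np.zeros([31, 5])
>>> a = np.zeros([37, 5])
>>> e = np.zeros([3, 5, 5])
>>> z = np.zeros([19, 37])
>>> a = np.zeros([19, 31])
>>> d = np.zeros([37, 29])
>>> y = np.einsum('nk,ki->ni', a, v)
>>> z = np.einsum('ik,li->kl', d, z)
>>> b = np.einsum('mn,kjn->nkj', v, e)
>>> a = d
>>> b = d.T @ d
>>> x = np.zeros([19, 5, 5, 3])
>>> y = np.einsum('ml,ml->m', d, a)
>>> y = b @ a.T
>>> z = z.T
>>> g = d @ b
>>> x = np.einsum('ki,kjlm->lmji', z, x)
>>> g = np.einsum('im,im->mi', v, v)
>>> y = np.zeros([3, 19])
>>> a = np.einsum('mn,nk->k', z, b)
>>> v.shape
(31, 5)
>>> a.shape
(29,)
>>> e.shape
(3, 5, 5)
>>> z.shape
(19, 29)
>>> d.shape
(37, 29)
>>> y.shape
(3, 19)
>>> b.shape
(29, 29)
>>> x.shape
(5, 3, 5, 29)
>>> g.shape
(5, 31)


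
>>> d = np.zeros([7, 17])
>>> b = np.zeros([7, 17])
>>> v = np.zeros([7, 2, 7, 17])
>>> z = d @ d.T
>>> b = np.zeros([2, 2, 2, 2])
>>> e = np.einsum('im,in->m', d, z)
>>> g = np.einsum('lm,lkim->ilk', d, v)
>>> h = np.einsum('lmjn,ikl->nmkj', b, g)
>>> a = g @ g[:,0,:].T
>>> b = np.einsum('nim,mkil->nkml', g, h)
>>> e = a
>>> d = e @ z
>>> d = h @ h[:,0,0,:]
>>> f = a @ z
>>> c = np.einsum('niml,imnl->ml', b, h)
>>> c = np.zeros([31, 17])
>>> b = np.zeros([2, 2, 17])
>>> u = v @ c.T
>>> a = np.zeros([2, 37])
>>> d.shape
(2, 2, 7, 2)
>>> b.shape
(2, 2, 17)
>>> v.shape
(7, 2, 7, 17)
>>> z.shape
(7, 7)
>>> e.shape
(7, 7, 7)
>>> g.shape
(7, 7, 2)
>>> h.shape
(2, 2, 7, 2)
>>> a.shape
(2, 37)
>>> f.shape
(7, 7, 7)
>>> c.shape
(31, 17)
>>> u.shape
(7, 2, 7, 31)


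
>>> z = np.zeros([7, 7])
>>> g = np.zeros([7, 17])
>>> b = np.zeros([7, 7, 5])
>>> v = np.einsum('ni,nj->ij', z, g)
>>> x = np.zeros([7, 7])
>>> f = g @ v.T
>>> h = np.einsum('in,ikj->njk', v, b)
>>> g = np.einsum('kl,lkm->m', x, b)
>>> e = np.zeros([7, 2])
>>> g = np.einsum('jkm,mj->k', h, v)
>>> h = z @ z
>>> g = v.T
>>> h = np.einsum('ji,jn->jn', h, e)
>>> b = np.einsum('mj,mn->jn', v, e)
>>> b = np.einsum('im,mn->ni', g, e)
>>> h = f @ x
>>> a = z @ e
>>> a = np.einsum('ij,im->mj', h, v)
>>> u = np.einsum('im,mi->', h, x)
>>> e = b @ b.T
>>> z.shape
(7, 7)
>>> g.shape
(17, 7)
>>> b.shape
(2, 17)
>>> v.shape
(7, 17)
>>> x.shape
(7, 7)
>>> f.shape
(7, 7)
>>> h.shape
(7, 7)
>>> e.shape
(2, 2)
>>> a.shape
(17, 7)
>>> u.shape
()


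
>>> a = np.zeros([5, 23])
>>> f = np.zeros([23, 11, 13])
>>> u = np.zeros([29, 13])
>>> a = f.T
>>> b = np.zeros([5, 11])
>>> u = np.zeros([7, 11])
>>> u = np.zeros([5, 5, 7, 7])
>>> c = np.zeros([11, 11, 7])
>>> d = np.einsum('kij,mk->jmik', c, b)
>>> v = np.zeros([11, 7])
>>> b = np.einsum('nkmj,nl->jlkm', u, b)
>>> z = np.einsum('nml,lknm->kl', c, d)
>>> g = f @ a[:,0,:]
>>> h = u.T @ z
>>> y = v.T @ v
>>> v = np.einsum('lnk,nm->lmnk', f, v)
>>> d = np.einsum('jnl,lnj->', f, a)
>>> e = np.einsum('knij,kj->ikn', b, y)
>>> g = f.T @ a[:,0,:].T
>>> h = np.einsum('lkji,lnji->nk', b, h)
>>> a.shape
(13, 11, 23)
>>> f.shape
(23, 11, 13)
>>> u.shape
(5, 5, 7, 7)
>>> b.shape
(7, 11, 5, 7)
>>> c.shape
(11, 11, 7)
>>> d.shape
()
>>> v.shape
(23, 7, 11, 13)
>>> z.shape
(5, 7)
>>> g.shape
(13, 11, 13)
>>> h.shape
(7, 11)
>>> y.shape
(7, 7)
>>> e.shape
(5, 7, 11)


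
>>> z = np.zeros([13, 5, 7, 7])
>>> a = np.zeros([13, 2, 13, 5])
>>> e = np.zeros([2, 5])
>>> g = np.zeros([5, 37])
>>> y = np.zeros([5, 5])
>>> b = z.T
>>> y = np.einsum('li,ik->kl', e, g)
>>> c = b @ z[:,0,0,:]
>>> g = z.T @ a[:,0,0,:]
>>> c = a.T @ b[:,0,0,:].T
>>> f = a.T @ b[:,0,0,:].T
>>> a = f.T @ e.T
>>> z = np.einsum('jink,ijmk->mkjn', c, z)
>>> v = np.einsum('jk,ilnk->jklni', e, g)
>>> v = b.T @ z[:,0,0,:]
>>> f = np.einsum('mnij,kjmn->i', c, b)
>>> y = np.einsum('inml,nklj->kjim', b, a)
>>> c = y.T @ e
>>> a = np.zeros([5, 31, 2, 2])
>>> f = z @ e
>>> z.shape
(7, 7, 5, 2)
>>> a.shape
(5, 31, 2, 2)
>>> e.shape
(2, 5)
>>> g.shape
(7, 7, 5, 5)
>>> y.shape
(2, 2, 7, 5)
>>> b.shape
(7, 7, 5, 13)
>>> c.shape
(5, 7, 2, 5)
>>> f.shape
(7, 7, 5, 5)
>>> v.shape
(13, 5, 7, 2)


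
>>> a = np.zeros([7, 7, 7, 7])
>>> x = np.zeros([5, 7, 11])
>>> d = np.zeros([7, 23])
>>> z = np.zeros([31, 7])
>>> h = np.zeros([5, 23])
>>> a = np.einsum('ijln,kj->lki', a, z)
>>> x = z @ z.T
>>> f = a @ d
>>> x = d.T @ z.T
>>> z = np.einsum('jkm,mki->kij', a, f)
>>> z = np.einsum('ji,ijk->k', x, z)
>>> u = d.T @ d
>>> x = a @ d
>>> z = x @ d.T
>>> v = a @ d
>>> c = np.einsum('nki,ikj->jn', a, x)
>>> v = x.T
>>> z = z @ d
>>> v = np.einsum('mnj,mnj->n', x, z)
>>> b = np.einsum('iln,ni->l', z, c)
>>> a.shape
(7, 31, 7)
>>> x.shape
(7, 31, 23)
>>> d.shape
(7, 23)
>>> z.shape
(7, 31, 23)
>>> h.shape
(5, 23)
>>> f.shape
(7, 31, 23)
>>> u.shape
(23, 23)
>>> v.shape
(31,)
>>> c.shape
(23, 7)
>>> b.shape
(31,)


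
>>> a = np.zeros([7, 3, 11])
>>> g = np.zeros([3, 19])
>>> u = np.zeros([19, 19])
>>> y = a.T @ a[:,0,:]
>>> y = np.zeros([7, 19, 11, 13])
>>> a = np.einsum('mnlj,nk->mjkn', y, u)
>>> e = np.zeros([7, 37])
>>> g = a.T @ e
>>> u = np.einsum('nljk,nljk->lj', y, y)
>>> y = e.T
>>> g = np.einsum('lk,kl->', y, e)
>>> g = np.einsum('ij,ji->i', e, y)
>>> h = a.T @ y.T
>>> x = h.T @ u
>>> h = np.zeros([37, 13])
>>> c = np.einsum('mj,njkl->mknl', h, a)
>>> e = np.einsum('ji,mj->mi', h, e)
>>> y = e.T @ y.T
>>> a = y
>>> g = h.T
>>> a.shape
(13, 37)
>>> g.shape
(13, 37)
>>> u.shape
(19, 11)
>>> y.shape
(13, 37)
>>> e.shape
(7, 13)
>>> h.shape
(37, 13)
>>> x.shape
(37, 13, 19, 11)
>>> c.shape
(37, 19, 7, 19)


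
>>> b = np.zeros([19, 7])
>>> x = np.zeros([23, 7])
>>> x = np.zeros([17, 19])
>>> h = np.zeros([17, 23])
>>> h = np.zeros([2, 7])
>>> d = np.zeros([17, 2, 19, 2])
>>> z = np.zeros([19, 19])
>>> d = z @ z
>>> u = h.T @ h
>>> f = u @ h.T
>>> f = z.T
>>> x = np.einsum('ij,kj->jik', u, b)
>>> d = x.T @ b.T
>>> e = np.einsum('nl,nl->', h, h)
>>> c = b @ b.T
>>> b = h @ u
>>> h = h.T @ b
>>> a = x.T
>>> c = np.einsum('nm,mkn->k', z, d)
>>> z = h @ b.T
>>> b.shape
(2, 7)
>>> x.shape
(7, 7, 19)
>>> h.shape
(7, 7)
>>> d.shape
(19, 7, 19)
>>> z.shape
(7, 2)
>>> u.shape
(7, 7)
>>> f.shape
(19, 19)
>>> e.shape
()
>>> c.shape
(7,)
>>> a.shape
(19, 7, 7)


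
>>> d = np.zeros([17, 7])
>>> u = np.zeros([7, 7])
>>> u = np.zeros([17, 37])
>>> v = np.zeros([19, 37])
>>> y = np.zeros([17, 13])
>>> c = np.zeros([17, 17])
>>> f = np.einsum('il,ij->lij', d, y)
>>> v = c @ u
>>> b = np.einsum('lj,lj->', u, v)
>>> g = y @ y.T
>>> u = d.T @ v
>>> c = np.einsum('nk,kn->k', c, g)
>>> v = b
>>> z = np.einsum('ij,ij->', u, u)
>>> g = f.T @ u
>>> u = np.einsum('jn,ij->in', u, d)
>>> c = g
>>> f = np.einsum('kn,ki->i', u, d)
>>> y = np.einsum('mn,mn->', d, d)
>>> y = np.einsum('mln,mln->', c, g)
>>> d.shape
(17, 7)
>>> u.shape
(17, 37)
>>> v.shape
()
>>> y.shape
()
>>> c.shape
(13, 17, 37)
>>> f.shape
(7,)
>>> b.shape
()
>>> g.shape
(13, 17, 37)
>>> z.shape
()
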